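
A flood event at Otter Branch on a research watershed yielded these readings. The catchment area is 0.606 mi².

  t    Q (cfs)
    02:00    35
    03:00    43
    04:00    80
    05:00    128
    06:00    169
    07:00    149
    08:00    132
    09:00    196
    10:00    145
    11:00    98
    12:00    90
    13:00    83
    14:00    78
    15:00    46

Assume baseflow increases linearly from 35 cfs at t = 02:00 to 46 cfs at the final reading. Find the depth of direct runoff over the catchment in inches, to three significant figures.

Direct runoff: 0.00, 7.15, 43.31, 90.46, 130.62, 109.77, 91.92, 155.08, 103.23, 55.38, 46.54, 38.69, 32.85, 0.00 cfs; ΣQ_DR = 905.0 cfs.
V = ΣQ_DR · Δt = 905.0 × 3600 s = 3.258 × 10^6 ft³.
Over A = 0.606 mi², depth = V / A = 2.31 in.

d ≈ 2.31 in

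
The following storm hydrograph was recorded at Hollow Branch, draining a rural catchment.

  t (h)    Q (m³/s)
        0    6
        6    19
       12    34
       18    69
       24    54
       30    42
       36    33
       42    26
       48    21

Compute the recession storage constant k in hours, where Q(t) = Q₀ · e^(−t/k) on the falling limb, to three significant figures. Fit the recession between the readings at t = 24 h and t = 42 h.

k ≈ 24.6 h

On the falling limb, Q drops from 54 to 26 m³/s between t = 24 h and t = 42 h (Δt = 18 h).
k = −Δt / ln(Q₂/Q₁) = −18 / ln(26/54) = 24.6 h.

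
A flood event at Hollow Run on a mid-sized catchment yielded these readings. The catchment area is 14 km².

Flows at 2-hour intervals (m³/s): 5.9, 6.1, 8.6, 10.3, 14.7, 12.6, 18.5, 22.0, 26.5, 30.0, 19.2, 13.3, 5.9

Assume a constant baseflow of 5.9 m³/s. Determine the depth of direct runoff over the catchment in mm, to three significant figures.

Direct runoff: 0.0, 0.2, 2.7, 4.4, 8.8, 6.7, 12.6, 16.1, 20.6, 24.1, 13.3, 7.4, 0.0 m³/s; ΣQ_DR = 116.9 m³/s.
V = ΣQ_DR · Δt = 116.9 × 7200 s = 8.417 × 10^5 m³.
Over A = 14 km², depth = V / A = 60.1 mm.

d ≈ 60.1 mm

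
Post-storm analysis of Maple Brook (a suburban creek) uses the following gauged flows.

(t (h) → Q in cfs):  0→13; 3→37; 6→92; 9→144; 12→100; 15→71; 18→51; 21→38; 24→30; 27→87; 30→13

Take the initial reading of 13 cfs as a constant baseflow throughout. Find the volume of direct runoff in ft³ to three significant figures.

Direct-runoff ordinates (Q − Q_b): 0.0, 24.0, 79.0, 131.0, 87.0, 58.0, 38.0, 25.0, 17.0, 74.0, 0.0 cfs.
ΣQ_DR = 533.0 cfs.
With Δt = 3 h = 10800 s, V = ΣQ_DR · Δt = 533.0 × 10800 = 5.76 × 10^6 ft³.

V ≈ 5.76 × 10^6 ft³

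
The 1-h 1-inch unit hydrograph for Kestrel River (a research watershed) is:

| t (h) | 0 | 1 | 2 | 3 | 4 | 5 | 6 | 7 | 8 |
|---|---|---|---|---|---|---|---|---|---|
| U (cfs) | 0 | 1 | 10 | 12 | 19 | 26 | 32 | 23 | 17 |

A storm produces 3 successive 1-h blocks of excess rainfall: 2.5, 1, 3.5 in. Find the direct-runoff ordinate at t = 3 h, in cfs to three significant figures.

By discrete convolution, Q_j = Σ (P_i / 1 in) · U_{j−i}.
At t = 3 h (j=3): Q = (2.5/1)·12 + (1/1)·10 + (3.5/1)·1 = 43.5 cfs.

Q ≈ 43.5 cfs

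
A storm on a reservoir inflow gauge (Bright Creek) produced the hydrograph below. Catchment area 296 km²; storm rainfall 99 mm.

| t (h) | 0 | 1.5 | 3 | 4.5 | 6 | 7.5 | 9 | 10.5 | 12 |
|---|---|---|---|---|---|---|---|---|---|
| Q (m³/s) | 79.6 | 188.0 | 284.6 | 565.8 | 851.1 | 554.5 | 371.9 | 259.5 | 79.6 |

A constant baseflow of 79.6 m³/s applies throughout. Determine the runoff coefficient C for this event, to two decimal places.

C ≈ 0.46

ΣQ_DR = 2518 m³/s; V = ΣQ_DR·Δt = 1.360 × 10^7 m³.
Runoff depth d = V / A = 45.94 mm.
C = d / P = 45.94 / 99 = 0.46.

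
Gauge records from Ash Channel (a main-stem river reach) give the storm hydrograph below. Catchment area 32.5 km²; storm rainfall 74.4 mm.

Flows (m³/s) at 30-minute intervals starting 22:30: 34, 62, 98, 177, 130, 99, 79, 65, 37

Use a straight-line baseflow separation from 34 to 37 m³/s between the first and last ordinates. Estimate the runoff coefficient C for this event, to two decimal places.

ΣQ_DR = 461.5 m³/s; V = ΣQ_DR·Δt = 8.307 × 10^5 m³.
Runoff depth d = V / A = 25.56 mm.
C = d / P = 25.56 / 74.4 = 0.34.

C ≈ 0.34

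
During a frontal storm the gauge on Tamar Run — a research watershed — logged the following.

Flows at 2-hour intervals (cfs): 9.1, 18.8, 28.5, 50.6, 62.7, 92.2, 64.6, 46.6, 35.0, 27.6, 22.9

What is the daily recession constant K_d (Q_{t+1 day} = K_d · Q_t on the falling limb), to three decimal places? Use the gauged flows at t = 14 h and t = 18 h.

Between t = 14 h and t = 18 h the flow falls from 46.6 to 27.6 cfs over 2×2 h = 4 h.
Per-interval ratio K = (27.6/46.6)^(1/2) = 0.7696; K_d = K^(24/2) = 0.043.

K_d ≈ 0.043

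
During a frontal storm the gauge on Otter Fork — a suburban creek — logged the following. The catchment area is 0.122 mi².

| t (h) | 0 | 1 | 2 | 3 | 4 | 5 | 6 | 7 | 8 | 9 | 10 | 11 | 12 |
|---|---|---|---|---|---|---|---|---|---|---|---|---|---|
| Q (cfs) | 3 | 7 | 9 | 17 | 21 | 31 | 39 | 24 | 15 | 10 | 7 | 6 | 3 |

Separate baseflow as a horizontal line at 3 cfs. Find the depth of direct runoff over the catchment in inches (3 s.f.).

Direct runoff: 0.0, 4.0, 6.0, 14.0, 18.0, 28.0, 36.0, 21.0, 12.0, 7.0, 4.0, 3.0, 0.0 cfs; ΣQ_DR = 153.0 cfs.
V = ΣQ_DR · Δt = 153.0 × 3600 s = 5.508 × 10^5 ft³.
Over A = 0.122 mi², depth = V / A = 1.94 in.

d ≈ 1.94 in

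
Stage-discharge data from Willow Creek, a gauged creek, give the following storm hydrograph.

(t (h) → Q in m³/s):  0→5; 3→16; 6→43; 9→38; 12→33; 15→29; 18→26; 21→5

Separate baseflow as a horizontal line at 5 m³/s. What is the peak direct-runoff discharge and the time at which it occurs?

Subtracting baseflow gives direct-runoff ordinates: 0.0, 11.0, 38.0, 33.0, 28.0, 24.0, 21.0, 0.0 m³/s.
The maximum is 38.0 m³/s, occurring at the reading for t = 6 h.

Q_p = 38.0 m³/s at t = 6 h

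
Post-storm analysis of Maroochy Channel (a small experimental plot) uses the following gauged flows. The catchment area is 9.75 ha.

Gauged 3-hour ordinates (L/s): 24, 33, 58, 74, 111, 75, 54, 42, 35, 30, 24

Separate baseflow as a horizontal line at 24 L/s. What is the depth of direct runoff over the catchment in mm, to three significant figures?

Direct runoff: 0.0, 9.0, 34.0, 50.0, 87.0, 51.0, 30.0, 18.0, 11.0, 6.0, 0.0 L/s; ΣQ_DR = 296.0 L/s.
V = ΣQ_DR · Δt = 296.0 × 10800 s = 3.197 × 10^6 L.
Over A = 9.75 ha, depth = V / A = 32.8 mm.

d ≈ 32.8 mm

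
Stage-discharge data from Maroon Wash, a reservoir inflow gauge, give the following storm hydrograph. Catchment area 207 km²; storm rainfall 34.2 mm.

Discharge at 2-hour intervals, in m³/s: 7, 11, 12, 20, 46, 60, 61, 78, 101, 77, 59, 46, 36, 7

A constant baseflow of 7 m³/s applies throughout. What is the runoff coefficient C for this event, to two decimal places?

C ≈ 0.53

ΣQ_DR = 523.0 m³/s; V = ΣQ_DR·Δt = 3.766 × 10^6 m³.
Runoff depth d = V / A = 18.19 mm.
C = d / P = 18.19 / 34.2 = 0.53.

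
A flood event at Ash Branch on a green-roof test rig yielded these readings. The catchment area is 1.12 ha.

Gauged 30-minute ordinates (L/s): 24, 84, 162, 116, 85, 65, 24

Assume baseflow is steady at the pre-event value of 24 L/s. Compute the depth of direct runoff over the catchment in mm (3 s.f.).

d ≈ 63.0 mm

Direct runoff: 0.0, 60.0, 138.0, 92.0, 61.0, 41.0, 0.0 L/s; ΣQ_DR = 392.0 L/s.
V = ΣQ_DR · Δt = 392.0 × 1800 s = 7.056 × 10^5 L.
Over A = 1.12 ha, depth = V / A = 63.0 mm.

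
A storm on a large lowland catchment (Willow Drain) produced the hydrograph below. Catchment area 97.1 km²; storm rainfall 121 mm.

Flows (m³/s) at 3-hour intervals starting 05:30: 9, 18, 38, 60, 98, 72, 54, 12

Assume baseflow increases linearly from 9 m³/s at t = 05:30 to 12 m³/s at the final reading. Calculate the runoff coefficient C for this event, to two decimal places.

C ≈ 0.25

ΣQ_DR = 277.0 m³/s; V = ΣQ_DR·Δt = 2.992 × 10^6 m³.
Runoff depth d = V / A = 30.81 mm.
C = d / P = 30.81 / 121 = 0.25.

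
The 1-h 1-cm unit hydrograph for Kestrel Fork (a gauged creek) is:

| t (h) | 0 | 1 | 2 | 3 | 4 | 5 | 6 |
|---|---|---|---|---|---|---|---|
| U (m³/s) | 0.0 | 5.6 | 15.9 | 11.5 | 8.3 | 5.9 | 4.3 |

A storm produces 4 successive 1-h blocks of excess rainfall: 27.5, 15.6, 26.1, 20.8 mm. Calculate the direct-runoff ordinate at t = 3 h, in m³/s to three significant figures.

By discrete convolution, Q_j = Σ (P_i / 10 mm) · U_{j−i}.
At t = 3 h (j=3): Q = (27.5/10)·11.5 + (15.6/10)·15.9 + (26.1/10)·5.6 + (20.8/10)·0.0 = 71.0 m³/s.

Q ≈ 71.0 m³/s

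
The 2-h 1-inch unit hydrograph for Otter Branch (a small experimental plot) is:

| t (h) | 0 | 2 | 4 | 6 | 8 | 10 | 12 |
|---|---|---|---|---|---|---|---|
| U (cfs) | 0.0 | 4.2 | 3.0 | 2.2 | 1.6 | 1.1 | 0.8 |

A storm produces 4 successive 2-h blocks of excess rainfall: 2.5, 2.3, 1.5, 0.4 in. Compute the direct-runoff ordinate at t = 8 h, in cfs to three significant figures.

By discrete convolution, Q_j = Σ (P_i / 1 in) · U_{j−i}.
At t = 8 h (j=4): Q = (2.5/1)·1.6 + (2.3/1)·2.2 + (1.5/1)·3.0 + (0.4/1)·4.2 = 15.2 cfs.

Q ≈ 15.2 cfs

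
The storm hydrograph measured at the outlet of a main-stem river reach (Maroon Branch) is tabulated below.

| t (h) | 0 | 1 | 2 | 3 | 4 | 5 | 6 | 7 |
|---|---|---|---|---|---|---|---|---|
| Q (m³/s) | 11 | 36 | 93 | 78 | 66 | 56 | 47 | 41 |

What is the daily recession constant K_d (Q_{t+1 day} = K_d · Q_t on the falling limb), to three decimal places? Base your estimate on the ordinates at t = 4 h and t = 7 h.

K_d ≈ 0.022

Between t = 4 h and t = 7 h the flow falls from 66 to 41 m³/s over 3×1 h = 3 h.
Per-interval ratio K = (41/66)^(1/3) = 0.8533; K_d = K^(24/1) = 0.022.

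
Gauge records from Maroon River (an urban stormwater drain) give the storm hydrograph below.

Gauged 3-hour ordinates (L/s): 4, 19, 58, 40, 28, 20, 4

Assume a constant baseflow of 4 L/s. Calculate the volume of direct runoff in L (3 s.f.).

Direct-runoff ordinates (Q − Q_b): 0.0, 15.0, 54.0, 36.0, 24.0, 16.0, 0.0 L/s.
ΣQ_DR = 145.0 L/s.
With Δt = 3 h = 10800 s, V = ΣQ_DR · Δt = 145.0 × 10800 = 1.57 × 10^6 L.

V ≈ 1.57 × 10^6 L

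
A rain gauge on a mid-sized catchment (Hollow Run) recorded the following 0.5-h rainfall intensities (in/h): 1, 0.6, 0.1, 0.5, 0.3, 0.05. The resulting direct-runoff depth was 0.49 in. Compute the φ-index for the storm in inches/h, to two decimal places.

Only the 3 blocks with intensity above φ contribute runoff: 1, 0.6, 0.5 in/h.
Σ(I−φ)·Δt = d  ⇒  (1+0.6+0.5 − 3φ)·0.5 = 0.49
φ = (2.100 − 0.49/0.5) / 3 = 0.37 in/h.

φ ≈ 0.37 in/h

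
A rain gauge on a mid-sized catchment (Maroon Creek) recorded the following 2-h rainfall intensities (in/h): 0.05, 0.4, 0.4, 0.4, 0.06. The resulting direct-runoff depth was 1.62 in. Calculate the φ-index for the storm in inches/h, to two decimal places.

φ ≈ 0.13 in/h

Only the 3 blocks with intensity above φ contribute runoff: 0.4, 0.4, 0.4 in/h.
Σ(I−φ)·Δt = d  ⇒  (0.4+0.4+0.4 − 3φ)·2 = 1.62
φ = (1.200 − 1.62/2) / 3 = 0.13 in/h.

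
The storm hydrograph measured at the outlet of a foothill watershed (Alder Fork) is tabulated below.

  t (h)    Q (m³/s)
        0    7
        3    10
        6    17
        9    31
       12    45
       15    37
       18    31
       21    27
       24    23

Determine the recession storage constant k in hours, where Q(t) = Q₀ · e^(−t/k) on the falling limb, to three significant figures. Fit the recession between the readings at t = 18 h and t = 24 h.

On the falling limb, Q drops from 31 to 23 m³/s between t = 18 h and t = 24 h (Δt = 6 h).
k = −Δt / ln(Q₂/Q₁) = −6 / ln(23/31) = 20.1 h.

k ≈ 20.1 h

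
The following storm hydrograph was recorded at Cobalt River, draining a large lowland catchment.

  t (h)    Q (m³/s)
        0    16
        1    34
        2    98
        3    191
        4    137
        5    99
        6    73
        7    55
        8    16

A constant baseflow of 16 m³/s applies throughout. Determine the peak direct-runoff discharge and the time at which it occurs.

Q_p = 175.0 m³/s at t = 3 h

Subtracting baseflow gives direct-runoff ordinates: 0.0, 18.0, 82.0, 175.0, 121.0, 83.0, 57.0, 39.0, 0.0 m³/s.
The maximum is 175.0 m³/s, occurring at the reading for t = 3 h.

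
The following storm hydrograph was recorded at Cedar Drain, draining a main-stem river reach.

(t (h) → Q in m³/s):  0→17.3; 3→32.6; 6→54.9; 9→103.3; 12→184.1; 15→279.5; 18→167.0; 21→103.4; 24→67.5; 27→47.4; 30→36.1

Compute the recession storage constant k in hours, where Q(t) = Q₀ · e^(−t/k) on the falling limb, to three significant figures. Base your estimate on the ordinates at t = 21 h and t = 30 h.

k ≈ 8.55 h

On the falling limb, Q drops from 103.4 to 36.1 m³/s between t = 21 h and t = 30 h (Δt = 9 h).
k = −Δt / ln(Q₂/Q₁) = −9 / ln(36.1/103.4) = 8.55 h.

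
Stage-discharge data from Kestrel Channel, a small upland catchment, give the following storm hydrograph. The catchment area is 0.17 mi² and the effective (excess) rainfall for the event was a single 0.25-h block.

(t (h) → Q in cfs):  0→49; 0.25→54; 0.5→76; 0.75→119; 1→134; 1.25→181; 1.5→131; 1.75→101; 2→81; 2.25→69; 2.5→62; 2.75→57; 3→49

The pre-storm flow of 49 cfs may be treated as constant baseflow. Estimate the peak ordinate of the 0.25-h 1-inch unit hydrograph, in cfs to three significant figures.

U_p ≈ 110 cfs

Direct runoff: 0.0, 5.0, 27.0, 70.0, 85.0, 132.0, 82.0, 52.0, 32.0, 20.0, 13.0, 8.0, 0.0 cfs; ΣQ_DR = 526.0 cfs, peak = 132.0 cfs.
Runoff depth d = ΣQ_DR·Δt / A = 526.0 × 900 / (0.17 mi²) = 1.199 in.
The 1-inch UH is the DRH scaled by (1 in)/d, so U_p = 132.0 × 1/1.199 = 110 cfs.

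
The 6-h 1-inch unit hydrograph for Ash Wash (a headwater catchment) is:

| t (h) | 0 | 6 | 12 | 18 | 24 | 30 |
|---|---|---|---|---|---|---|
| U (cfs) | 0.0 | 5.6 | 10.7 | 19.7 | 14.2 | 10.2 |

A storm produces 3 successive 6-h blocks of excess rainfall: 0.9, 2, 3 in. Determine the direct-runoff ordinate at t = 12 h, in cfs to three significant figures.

Q ≈ 20.8 cfs

By discrete convolution, Q_j = Σ (P_i / 1 in) · U_{j−i}.
At t = 12 h (j=2): Q = (0.9/1)·10.7 + (2/1)·5.6 + (3/1)·0.0 = 20.8 cfs.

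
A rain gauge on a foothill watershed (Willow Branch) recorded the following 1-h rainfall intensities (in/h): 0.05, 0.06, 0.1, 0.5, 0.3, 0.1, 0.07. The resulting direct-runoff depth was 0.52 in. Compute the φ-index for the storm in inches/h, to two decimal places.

Only the 2 blocks with intensity above φ contribute runoff: 0.5, 0.3 in/h.
Σ(I−φ)·Δt = d  ⇒  (0.5+0.3 − 2φ)·1 = 0.52
φ = (0.8000 − 0.52/1) / 2 = 0.14 in/h.

φ ≈ 0.14 in/h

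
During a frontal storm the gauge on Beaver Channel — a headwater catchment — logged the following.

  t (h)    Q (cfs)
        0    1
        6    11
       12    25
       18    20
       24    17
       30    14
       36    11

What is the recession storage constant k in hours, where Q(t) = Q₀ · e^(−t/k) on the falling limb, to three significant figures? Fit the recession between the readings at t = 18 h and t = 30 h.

k ≈ 33.6 h

On the falling limb, Q drops from 20 to 14 cfs between t = 18 h and t = 30 h (Δt = 12 h).
k = −Δt / ln(Q₂/Q₁) = −12 / ln(14/20) = 33.6 h.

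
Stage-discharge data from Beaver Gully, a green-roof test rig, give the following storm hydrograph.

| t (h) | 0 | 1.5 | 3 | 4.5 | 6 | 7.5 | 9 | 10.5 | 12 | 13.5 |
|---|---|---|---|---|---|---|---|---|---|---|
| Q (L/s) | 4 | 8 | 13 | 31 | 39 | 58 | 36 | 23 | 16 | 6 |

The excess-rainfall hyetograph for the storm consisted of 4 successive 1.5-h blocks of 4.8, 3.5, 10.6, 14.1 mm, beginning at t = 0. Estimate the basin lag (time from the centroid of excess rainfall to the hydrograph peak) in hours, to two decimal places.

t_L ≈ 3.70 h

Centroid of excess rainfall: t_c = Σ P_i·t̄_i / ΣP_i = 3.7955 h (block centres at 0.75, 2.25, 3.75, 5.25 h).
Hydrograph peak occurs at t = 7.5 h, so basin lag t_L = 7.5 − 3.7955 = 3.70 h.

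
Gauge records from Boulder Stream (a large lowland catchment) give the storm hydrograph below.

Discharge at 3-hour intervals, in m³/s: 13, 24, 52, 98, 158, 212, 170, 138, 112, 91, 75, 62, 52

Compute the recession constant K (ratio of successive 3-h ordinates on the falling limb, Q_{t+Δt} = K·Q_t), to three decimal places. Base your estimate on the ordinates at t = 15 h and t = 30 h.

K ≈ 0.812

Using the recession-limb readings at t = 15 h and t = 30 h: Q falls from 212 to 75 m³/s over 5 intervals.
K = (Q₂/Q₁)^(1/5) = (75/212)^(1/5) = 0.812.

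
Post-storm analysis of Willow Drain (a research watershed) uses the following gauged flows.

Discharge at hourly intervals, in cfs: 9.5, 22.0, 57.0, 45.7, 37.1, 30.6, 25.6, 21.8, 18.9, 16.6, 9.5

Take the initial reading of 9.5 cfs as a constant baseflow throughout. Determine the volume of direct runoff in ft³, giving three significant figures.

Direct-runoff ordinates (Q − Q_b): 0.0, 12.5, 47.5, 36.2, 27.6, 21.1, 16.1, 12.3, 9.4, 7.1, 0.0 cfs.
ΣQ_DR = 189.8 cfs.
With Δt = 1 h = 3600 s, V = ΣQ_DR · Δt = 189.8 × 3600 = 6.83 × 10^5 ft³.

V ≈ 6.83 × 10^5 ft³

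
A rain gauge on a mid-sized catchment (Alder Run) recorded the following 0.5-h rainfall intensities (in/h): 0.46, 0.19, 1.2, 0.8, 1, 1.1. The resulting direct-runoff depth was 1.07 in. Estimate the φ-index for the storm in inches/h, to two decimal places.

Only the 4 blocks with intensity above φ contribute runoff: 1.2, 0.8, 1, 1.1 in/h.
Σ(I−φ)·Δt = d  ⇒  (1.2+0.8+1+1.1 − 4φ)·0.5 = 1.07
φ = (4.100 − 1.07/0.5) / 4 = 0.49 in/h.

φ ≈ 0.49 in/h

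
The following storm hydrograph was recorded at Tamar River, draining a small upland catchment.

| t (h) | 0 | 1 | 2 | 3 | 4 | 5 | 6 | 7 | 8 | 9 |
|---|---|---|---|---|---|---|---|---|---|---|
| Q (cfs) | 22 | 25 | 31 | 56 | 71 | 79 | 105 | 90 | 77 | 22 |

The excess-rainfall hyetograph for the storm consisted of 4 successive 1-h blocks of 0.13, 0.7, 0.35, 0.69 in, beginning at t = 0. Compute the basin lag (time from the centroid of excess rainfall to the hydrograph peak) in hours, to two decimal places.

Centroid of excess rainfall: t_c = Σ P_i·t̄_i / ΣP_i = 2.3556 h (block centres at 0.5, 1.5, 2.5, 3.5 h).
Hydrograph peak occurs at t = 6 h, so basin lag t_L = 6 − 2.3556 = 3.64 h.

t_L ≈ 3.64 h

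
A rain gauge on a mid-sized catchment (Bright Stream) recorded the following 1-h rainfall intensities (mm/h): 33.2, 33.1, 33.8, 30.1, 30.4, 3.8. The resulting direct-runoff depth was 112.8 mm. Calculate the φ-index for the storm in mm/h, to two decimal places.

φ ≈ 9.56 mm/h

Only the 5 blocks with intensity above φ contribute runoff: 33.2, 33.1, 33.8, 30.1, 30.4 mm/h.
Σ(I−φ)·Δt = d  ⇒  (33.2+33.1+33.8+30.1+30.4 − 5φ)·1 = 112.8
φ = (160.6 − 112.8/1) / 5 = 9.56 mm/h.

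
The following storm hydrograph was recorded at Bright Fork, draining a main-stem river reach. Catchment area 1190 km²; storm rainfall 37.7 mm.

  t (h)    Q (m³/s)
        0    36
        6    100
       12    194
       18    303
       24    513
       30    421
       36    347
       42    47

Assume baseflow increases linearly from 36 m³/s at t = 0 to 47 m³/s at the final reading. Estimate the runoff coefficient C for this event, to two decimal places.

ΣQ_DR = 1629 m³/s; V = ΣQ_DR·Δt = 3.519 × 10^7 m³.
Runoff depth d = V / A = 29.57 mm.
C = d / P = 29.57 / 37.7 = 0.78.

C ≈ 0.78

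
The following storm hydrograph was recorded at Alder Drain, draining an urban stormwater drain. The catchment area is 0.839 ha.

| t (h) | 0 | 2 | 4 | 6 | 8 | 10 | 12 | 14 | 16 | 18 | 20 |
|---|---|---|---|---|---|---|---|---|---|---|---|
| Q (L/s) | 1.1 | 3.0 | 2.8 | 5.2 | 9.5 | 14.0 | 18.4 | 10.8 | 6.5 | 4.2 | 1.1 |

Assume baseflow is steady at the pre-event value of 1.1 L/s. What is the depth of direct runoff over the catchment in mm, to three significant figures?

d ≈ 55.4 mm

Direct runoff: 0.0, 1.9, 1.7, 4.1, 8.4, 12.9, 17.3, 9.7, 5.4, 3.1, 0.0 L/s; ΣQ_DR = 64.50 L/s.
V = ΣQ_DR · Δt = 64.50 × 7200 s = 4.644 × 10^5 L.
Over A = 0.839 ha, depth = V / A = 55.4 mm.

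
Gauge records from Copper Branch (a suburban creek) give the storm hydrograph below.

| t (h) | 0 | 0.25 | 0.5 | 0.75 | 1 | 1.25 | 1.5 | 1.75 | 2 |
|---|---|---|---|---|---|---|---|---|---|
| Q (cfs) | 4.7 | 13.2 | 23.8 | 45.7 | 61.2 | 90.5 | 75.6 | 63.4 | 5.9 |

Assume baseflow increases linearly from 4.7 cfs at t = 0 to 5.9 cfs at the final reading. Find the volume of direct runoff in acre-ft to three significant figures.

V ≈ 6.95 acre-ft

Direct-runoff ordinates (Q − Q_b): 0.00, 8.35, 18.80, 40.55, 55.90, 85.05, 70.00, 57.65, 0.00 cfs.
ΣQ_DR = 336.3 cfs.
With Δt = 0.25 h = 900 s, V = ΣQ_DR · Δt = 336.3 × 900 = 3.03 × 10^5 ft³ = 6.95 acre-ft.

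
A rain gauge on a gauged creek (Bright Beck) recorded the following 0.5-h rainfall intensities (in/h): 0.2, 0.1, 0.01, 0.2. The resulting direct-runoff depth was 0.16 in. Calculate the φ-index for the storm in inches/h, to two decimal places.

Only the 3 blocks with intensity above φ contribute runoff: 0.2, 0.1, 0.2 in/h.
Σ(I−φ)·Δt = d  ⇒  (0.2+0.1+0.2 − 3φ)·0.5 = 0.16
φ = (0.5000 − 0.16/0.5) / 3 = 0.06 in/h.

φ ≈ 0.06 in/h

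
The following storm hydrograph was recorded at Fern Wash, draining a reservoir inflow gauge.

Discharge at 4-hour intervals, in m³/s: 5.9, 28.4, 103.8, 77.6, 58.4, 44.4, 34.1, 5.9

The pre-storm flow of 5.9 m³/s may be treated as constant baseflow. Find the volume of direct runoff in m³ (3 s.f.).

V ≈ 4.48 × 10^6 m³

Direct-runoff ordinates (Q − Q_b): 0.0, 22.5, 97.9, 71.7, 52.5, 38.5, 28.2, 0.0 m³/s.
ΣQ_DR = 311.3 m³/s.
With Δt = 4 h = 14400 s, V = ΣQ_DR · Δt = 311.3 × 14400 = 4.48 × 10^6 m³.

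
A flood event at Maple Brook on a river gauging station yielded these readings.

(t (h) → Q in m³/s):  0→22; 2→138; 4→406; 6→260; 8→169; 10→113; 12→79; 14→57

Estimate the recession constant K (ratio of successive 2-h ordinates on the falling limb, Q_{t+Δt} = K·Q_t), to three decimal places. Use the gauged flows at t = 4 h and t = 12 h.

Using the recession-limb readings at t = 4 h and t = 12 h: Q falls from 406 to 79 m³/s over 4 intervals.
K = (Q₂/Q₁)^(1/4) = (79/406)^(1/4) = 0.664.

K ≈ 0.664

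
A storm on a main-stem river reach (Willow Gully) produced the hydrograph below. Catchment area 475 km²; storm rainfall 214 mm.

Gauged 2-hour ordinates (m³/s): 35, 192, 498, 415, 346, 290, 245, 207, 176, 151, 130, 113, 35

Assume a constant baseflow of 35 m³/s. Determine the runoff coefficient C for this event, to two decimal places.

ΣQ_DR = 2378 m³/s; V = ΣQ_DR·Δt = 1.712 × 10^7 m³.
Runoff depth d = V / A = 36.05 mm.
C = d / P = 36.05 / 214 = 0.17.

C ≈ 0.17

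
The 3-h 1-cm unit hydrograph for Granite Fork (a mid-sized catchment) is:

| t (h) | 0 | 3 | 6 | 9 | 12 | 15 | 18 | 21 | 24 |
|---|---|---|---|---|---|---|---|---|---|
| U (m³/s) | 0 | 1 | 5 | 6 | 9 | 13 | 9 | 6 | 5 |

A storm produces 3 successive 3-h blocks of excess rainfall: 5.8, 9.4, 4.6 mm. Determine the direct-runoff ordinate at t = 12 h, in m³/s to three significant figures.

By discrete convolution, Q_j = Σ (P_i / 10 mm) · U_{j−i}.
At t = 12 h (j=4): Q = (5.8/10)·9 + (9.4/10)·6 + (4.6/10)·5 = 13.2 m³/s.

Q ≈ 13.2 m³/s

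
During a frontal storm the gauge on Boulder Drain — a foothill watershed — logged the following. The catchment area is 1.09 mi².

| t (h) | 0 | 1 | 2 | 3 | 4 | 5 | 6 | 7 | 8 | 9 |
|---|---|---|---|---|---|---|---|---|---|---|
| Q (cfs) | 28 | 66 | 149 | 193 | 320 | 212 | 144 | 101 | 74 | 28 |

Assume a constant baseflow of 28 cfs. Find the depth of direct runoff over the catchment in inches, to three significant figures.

d ≈ 1.47 in

Direct runoff: 0.0, 38.0, 121.0, 165.0, 292.0, 184.0, 116.0, 73.0, 46.0, 0.0 cfs; ΣQ_DR = 1035 cfs.
V = ΣQ_DR · Δt = 1035 × 3600 s = 3.726 × 10^6 ft³.
Over A = 1.09 mi², depth = V / A = 1.47 in.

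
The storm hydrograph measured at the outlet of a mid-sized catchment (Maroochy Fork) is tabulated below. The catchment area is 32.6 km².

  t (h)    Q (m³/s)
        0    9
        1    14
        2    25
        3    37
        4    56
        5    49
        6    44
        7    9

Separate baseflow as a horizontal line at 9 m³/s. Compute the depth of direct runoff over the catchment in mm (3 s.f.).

Direct runoff: 0.0, 5.0, 16.0, 28.0, 47.0, 40.0, 35.0, 0.0 m³/s; ΣQ_DR = 171.0 m³/s.
V = ΣQ_DR · Δt = 171.0 × 3600 s = 6.156 × 10^5 m³.
Over A = 32.6 km², depth = V / A = 18.9 mm.

d ≈ 18.9 mm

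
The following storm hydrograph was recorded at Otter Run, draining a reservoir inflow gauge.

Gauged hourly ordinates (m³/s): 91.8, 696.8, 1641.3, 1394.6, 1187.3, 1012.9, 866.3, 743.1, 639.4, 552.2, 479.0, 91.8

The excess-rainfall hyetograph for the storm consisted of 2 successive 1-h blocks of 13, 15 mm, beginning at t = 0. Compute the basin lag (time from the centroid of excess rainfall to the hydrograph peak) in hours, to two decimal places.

t_L ≈ 0.96 h

Centroid of excess rainfall: t_c = Σ P_i·t̄_i / ΣP_i = 1.0357 h (block centres at 0.5, 1.5 h).
Hydrograph peak occurs at t = 2 h, so basin lag t_L = 2 − 1.0357 = 0.96 h.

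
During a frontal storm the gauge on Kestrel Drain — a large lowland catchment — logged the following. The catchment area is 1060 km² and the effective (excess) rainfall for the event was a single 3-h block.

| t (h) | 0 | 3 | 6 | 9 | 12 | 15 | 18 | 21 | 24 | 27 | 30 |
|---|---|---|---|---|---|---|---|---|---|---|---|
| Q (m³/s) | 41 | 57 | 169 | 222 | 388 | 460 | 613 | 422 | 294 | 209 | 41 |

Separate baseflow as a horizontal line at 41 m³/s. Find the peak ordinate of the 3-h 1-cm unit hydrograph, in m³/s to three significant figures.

Direct runoff: 0.0, 16.0, 128.0, 181.0, 347.0, 419.0, 572.0, 381.0, 253.0, 168.0, 0.0 m³/s; ΣQ_DR = 2465 m³/s, peak = 572.0 m³/s.
Runoff depth d = ΣQ_DR·Δt / A = 2465 × 10800 / (1060 km²) = 25.12 mm.
The 1-cm UH is the DRH scaled by (10 mm)/d, so U_p = 572.0 × 10/25.12 = 228 m³/s.

U_p ≈ 228 m³/s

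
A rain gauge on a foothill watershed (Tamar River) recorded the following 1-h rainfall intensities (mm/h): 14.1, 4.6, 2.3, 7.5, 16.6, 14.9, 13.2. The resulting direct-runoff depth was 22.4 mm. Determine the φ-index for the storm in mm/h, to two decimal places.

φ ≈ 9.10 mm/h

Only the 4 blocks with intensity above φ contribute runoff: 14.1, 16.6, 14.9, 13.2 mm/h.
Σ(I−φ)·Δt = d  ⇒  (14.1+16.6+14.9+13.2 − 4φ)·1 = 22.4
φ = (58.80 − 22.4/1) / 4 = 9.10 mm/h.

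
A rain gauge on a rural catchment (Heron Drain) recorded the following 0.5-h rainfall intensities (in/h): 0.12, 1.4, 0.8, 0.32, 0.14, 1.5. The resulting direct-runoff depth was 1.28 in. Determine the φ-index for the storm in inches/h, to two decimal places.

Only the 3 blocks with intensity above φ contribute runoff: 1.4, 0.8, 1.5 in/h.
Σ(I−φ)·Δt = d  ⇒  (1.4+0.8+1.5 − 3φ)·0.5 = 1.28
φ = (3.700 − 1.28/0.5) / 3 = 0.38 in/h.

φ ≈ 0.38 in/h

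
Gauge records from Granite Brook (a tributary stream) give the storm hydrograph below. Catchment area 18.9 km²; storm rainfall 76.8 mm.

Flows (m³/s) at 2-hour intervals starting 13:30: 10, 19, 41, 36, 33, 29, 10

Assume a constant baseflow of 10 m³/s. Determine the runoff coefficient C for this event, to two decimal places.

C ≈ 0.54

ΣQ_DR = 108.0 m³/s; V = ΣQ_DR·Δt = 7.776 × 10^5 m³.
Runoff depth d = V / A = 41.14 mm.
C = d / P = 41.14 / 76.8 = 0.54.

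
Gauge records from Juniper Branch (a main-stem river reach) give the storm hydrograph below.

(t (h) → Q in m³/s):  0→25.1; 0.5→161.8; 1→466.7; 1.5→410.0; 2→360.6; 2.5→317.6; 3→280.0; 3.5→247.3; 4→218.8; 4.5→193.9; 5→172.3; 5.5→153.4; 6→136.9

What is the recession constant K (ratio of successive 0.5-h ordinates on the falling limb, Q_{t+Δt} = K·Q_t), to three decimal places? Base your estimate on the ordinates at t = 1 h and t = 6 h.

K ≈ 0.885

Using the recession-limb readings at t = 1 h and t = 6 h: Q falls from 466.7 to 136.9 m³/s over 10 intervals.
K = (Q₂/Q₁)^(1/10) = (136.9/466.7)^(1/10) = 0.885.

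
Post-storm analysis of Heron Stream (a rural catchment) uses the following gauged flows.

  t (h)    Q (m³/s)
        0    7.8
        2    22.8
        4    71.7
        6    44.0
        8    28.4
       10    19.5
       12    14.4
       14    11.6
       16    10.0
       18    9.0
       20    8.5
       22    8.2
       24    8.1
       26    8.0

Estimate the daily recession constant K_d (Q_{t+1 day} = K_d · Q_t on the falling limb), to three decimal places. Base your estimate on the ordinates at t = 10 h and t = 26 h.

Between t = 10 h and t = 26 h the flow falls from 19.5 to 8.0 m³/s over 8×2 h = 16 h.
Per-interval ratio K = (8.0/19.5)^(1/8) = 0.8946; K_d = K^(24/2) = 0.263.

K_d ≈ 0.263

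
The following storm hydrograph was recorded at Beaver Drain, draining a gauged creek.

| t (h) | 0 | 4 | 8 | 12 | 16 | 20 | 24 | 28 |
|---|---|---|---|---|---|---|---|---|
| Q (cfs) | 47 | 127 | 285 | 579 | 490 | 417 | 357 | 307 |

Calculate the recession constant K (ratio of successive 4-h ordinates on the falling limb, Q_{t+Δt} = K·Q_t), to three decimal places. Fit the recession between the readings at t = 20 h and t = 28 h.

Using the recession-limb readings at t = 20 h and t = 28 h: Q falls from 417 to 307 cfs over 2 intervals.
K = (Q₂/Q₁)^(1/2) = (307/417)^(1/2) = 0.858.

K ≈ 0.858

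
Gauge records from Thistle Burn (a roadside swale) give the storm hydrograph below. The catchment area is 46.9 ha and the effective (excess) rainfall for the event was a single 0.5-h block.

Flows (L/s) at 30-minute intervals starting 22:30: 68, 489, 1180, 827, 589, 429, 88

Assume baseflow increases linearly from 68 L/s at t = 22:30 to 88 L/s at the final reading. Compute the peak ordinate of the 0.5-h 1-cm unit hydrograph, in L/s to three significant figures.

Direct runoff: 0.00, 417.67, 1105.33, 749.00, 507.67, 344.33, 0.00 L/s; ΣQ_DR = 3124 L/s, peak = 1105.33 L/s.
Runoff depth d = ΣQ_DR·Δt / A = 3124 × 1800 / (46.9 ha) = 11.99 mm.
The 1-cm UH is the DRH scaled by (10 mm)/d, so U_p = 1105.33 × 10/11.99 = 922 L/s.

U_p ≈ 922 L/s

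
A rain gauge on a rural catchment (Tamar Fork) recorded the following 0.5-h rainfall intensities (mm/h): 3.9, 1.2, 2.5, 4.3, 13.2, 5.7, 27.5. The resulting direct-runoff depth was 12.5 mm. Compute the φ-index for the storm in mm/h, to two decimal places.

Only the 2 blocks with intensity above φ contribute runoff: 13.2, 27.5 mm/h.
Σ(I−φ)·Δt = d  ⇒  (13.2+27.5 − 2φ)·0.5 = 12.5
φ = (40.70 − 12.5/0.5) / 2 = 7.85 mm/h.

φ ≈ 7.85 mm/h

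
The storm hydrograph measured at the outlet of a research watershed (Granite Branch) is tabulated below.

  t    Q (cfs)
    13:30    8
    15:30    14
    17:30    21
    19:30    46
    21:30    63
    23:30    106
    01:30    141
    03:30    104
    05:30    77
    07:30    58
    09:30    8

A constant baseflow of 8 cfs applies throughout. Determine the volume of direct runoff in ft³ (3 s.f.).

Direct-runoff ordinates (Q − Q_b): 0.0, 6.0, 13.0, 38.0, 55.0, 98.0, 133.0, 96.0, 69.0, 50.0, 0.0 cfs.
ΣQ_DR = 558.0 cfs.
With Δt = 2 h = 7200 s, V = ΣQ_DR · Δt = 558.0 × 7200 = 4.02 × 10^6 ft³.

V ≈ 4.02 × 10^6 ft³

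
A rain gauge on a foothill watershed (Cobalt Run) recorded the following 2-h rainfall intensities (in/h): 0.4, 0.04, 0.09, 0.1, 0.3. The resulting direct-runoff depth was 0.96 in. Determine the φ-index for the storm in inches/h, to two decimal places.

Only the 2 blocks with intensity above φ contribute runoff: 0.4, 0.3 in/h.
Σ(I−φ)·Δt = d  ⇒  (0.4+0.3 − 2φ)·2 = 0.96
φ = (0.7000 − 0.96/2) / 2 = 0.11 in/h.

φ ≈ 0.11 in/h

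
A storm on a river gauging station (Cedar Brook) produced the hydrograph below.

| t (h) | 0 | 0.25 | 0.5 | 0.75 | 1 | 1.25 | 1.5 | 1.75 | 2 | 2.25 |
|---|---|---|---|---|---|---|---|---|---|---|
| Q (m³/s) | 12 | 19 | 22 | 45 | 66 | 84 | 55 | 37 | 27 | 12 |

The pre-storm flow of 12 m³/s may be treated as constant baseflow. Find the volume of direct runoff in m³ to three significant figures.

V ≈ 2.33 × 10^5 m³

Direct-runoff ordinates (Q − Q_b): 0.0, 7.0, 10.0, 33.0, 54.0, 72.0, 43.0, 25.0, 15.0, 0.0 m³/s.
ΣQ_DR = 259.0 m³/s.
With Δt = 0.25 h = 900 s, V = ΣQ_DR · Δt = 259.0 × 900 = 2.33 × 10^5 m³.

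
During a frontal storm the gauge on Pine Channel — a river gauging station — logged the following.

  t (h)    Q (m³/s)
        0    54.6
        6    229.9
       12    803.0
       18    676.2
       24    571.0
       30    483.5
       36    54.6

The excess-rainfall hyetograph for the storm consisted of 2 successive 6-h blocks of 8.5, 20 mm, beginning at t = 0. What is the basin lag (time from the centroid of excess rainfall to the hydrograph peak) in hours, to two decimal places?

Centroid of excess rainfall: t_c = Σ P_i·t̄_i / ΣP_i = 7.2105 h (block centres at 3, 9 h).
Hydrograph peak occurs at t = 12 h, so basin lag t_L = 12 − 7.2105 = 4.79 h.

t_L ≈ 4.79 h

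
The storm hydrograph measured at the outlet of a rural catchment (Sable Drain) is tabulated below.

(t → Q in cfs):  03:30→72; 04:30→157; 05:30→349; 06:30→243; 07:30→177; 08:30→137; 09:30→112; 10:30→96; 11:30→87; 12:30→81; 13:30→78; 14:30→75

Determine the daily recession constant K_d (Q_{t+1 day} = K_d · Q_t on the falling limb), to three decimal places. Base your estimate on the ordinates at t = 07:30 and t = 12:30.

K_d ≈ 0.023

Between t = 07:30 and t = 12:30 the flow falls from 177 to 81 cfs over 5×1 h = 5 h.
Per-interval ratio K = (81/177)^(1/5) = 0.8553; K_d = K^(24/1) = 0.023.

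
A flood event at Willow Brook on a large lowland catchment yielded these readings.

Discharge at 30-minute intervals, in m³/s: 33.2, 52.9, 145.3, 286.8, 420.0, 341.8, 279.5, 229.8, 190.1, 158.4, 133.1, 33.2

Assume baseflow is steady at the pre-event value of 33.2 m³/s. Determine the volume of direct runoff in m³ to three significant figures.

Direct-runoff ordinates (Q − Q_b): 0.0, 19.7, 112.1, 253.6, 386.8, 308.6, 246.3, 196.6, 156.9, 125.2, 99.9, 0.0 m³/s.
ΣQ_DR = 1906 m³/s.
With Δt = 0.5 h = 1800 s, V = ΣQ_DR · Δt = 1906 × 1800 = 3.43 × 10^6 m³.

V ≈ 3.43 × 10^6 m³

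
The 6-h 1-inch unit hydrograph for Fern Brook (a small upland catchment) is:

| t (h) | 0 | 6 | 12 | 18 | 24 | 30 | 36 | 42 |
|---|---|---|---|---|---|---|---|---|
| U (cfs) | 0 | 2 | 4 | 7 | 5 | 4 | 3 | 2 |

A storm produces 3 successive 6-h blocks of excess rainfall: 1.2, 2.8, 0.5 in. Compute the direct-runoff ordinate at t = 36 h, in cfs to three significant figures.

Q ≈ 17.3 cfs

By discrete convolution, Q_j = Σ (P_i / 1 in) · U_{j−i}.
At t = 36 h (j=6): Q = (1.2/1)·3 + (2.8/1)·4 + (0.5/1)·5 = 17.3 cfs.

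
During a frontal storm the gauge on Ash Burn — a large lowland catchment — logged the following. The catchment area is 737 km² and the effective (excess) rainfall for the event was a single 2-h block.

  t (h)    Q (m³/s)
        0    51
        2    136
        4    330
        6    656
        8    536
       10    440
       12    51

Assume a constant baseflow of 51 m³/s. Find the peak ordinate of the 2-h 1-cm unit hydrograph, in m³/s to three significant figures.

U_p ≈ 336 m³/s

Direct runoff: 0.0, 85.0, 279.0, 605.0, 485.0, 389.0, 0.0 m³/s; ΣQ_DR = 1843 m³/s, peak = 605.0 m³/s.
Runoff depth d = ΣQ_DR·Δt / A = 1843 × 7200 / (737 km²) = 18.00 mm.
The 1-cm UH is the DRH scaled by (10 mm)/d, so U_p = 605.0 × 10/18.00 = 336 m³/s.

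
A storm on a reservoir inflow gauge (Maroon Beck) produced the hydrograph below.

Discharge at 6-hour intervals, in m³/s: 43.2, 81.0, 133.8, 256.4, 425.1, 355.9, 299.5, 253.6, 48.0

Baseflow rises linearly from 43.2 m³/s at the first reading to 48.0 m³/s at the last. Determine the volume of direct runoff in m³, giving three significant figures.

Direct-runoff ordinates (Q − Q_b): 0.00, 37.20, 89.40, 211.40, 379.50, 309.70, 252.70, 206.20, 0.00 m³/s.
ΣQ_DR = 1486 m³/s.
With Δt = 6 h = 21600 s, V = ΣQ_DR · Δt = 1486 × 21600 = 3.21 × 10^7 m³.

V ≈ 3.21 × 10^7 m³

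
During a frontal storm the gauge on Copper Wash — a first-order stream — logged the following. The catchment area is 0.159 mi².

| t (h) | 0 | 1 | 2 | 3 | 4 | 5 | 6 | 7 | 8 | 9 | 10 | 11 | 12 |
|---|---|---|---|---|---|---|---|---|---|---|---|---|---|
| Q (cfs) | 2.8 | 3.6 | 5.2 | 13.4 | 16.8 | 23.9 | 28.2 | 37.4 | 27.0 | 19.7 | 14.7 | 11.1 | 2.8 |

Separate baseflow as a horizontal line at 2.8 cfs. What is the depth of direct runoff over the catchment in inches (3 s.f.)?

Direct runoff: 0.0, 0.8, 2.4, 10.6, 14.0, 21.1, 25.4, 34.6, 24.2, 16.9, 11.9, 8.3, 0.0 cfs; ΣQ_DR = 170.2 cfs.
V = ΣQ_DR · Δt = 170.2 × 3600 s = 6.127 × 10^5 ft³.
Over A = 0.159 mi², depth = V / A = 1.66 in.

d ≈ 1.66 in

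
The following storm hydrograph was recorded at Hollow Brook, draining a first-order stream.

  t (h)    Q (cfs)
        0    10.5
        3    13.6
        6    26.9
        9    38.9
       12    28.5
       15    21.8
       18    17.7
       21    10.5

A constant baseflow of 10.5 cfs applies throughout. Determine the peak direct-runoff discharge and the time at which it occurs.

Q_p = 28.4 cfs at t = 9 h

Subtracting baseflow gives direct-runoff ordinates: 0.0, 3.1, 16.4, 28.4, 18.0, 11.3, 7.2, 0.0 cfs.
The maximum is 28.4 cfs, occurring at the reading for t = 9 h.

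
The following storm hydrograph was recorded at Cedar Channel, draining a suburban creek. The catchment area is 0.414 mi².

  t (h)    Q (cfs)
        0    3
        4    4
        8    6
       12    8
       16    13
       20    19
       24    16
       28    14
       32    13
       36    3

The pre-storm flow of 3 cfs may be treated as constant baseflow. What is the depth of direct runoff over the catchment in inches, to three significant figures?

d ≈ 1.03 in

Direct runoff: 0.0, 1.0, 3.0, 5.0, 10.0, 16.0, 13.0, 11.0, 10.0, 0.0 cfs; ΣQ_DR = 69.00 cfs.
V = ΣQ_DR · Δt = 69.00 × 14400 s = 9.936 × 10^5 ft³.
Over A = 0.414 mi², depth = V / A = 1.03 in.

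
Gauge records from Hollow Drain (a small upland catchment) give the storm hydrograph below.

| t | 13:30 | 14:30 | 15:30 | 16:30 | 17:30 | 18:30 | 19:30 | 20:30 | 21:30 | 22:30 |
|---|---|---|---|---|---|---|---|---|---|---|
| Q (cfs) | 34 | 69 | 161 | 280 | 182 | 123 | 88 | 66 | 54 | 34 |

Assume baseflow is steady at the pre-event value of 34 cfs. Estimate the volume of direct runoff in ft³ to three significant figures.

Direct-runoff ordinates (Q − Q_b): 0.0, 35.0, 127.0, 246.0, 148.0, 89.0, 54.0, 32.0, 20.0, 0.0 cfs.
ΣQ_DR = 751.0 cfs.
With Δt = 1 h = 3600 s, V = ΣQ_DR · Δt = 751.0 × 3600 = 2.70 × 10^6 ft³.

V ≈ 2.70 × 10^6 ft³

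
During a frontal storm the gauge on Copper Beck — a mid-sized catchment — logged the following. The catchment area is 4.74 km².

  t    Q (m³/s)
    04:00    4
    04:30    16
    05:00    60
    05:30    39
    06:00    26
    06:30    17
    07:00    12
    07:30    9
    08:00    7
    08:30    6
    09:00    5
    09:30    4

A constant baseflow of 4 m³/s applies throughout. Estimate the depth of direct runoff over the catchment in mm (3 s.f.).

Direct runoff: 0.0, 12.0, 56.0, 35.0, 22.0, 13.0, 8.0, 5.0, 3.0, 2.0, 1.0, 0.0 m³/s; ΣQ_DR = 157.0 m³/s.
V = ΣQ_DR · Δt = 157.0 × 1800 s = 2.826 × 10^5 m³.
Over A = 4.74 km², depth = V / A = 59.6 mm.

d ≈ 59.6 mm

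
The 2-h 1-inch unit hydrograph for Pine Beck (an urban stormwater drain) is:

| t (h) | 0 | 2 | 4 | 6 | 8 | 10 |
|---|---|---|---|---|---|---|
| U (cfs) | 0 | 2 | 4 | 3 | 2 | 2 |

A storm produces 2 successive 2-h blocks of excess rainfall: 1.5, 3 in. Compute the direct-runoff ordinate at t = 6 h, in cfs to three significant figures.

Q ≈ 16.5 cfs

By discrete convolution, Q_j = Σ (P_i / 1 in) · U_{j−i}.
At t = 6 h (j=3): Q = (1.5/1)·3 + (3/1)·4 = 16.5 cfs.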